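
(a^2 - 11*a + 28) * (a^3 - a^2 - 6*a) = a^5 - 12*a^4 + 33*a^3 + 38*a^2 - 168*a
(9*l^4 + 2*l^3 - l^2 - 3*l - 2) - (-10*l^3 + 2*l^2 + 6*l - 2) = 9*l^4 + 12*l^3 - 3*l^2 - 9*l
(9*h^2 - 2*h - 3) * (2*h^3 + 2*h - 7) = 18*h^5 - 4*h^4 + 12*h^3 - 67*h^2 + 8*h + 21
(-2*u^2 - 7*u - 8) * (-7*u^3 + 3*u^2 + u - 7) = 14*u^5 + 43*u^4 + 33*u^3 - 17*u^2 + 41*u + 56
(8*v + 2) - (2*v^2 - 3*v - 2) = -2*v^2 + 11*v + 4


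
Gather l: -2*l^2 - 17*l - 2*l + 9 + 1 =-2*l^2 - 19*l + 10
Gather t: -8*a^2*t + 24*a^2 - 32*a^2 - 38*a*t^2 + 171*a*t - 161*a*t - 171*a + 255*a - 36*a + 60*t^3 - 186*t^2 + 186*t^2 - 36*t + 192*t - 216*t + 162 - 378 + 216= -8*a^2 - 38*a*t^2 + 48*a + 60*t^3 + t*(-8*a^2 + 10*a - 60)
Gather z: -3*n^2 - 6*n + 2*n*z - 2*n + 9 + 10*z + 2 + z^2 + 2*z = -3*n^2 - 8*n + z^2 + z*(2*n + 12) + 11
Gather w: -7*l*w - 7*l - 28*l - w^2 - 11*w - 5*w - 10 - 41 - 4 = -35*l - w^2 + w*(-7*l - 16) - 55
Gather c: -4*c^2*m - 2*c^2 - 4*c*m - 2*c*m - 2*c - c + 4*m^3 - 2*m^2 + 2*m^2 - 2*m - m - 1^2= c^2*(-4*m - 2) + c*(-6*m - 3) + 4*m^3 - 3*m - 1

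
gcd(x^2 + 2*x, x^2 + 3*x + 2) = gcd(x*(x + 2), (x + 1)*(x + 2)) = x + 2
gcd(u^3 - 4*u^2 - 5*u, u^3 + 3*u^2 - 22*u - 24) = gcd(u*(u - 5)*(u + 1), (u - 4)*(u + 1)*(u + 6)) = u + 1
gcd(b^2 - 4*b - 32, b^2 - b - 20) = b + 4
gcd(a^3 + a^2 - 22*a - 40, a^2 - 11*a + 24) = 1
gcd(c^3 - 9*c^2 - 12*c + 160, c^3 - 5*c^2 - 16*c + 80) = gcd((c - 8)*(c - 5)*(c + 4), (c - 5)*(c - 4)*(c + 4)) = c^2 - c - 20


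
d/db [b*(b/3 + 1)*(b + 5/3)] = b^2 + 28*b/9 + 5/3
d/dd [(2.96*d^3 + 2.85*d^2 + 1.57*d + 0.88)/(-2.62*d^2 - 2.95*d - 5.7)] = (-7.7552*d^4 - 17.464*d^3 - 54.9101*d^2 - 27.8788*d - 6.353)/(6.8644*d^4 + 15.458*d^3 + 38.5705*d^2 + 33.63*d + 32.49)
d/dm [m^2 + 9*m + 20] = 2*m + 9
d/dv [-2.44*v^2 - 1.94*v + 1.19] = -4.88*v - 1.94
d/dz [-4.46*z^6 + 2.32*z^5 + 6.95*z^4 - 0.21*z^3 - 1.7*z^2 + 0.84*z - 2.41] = -26.76*z^5 + 11.6*z^4 + 27.8*z^3 - 0.63*z^2 - 3.4*z + 0.84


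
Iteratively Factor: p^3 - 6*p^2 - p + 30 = (p - 3)*(p^2 - 3*p - 10) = (p - 3)*(p + 2)*(p - 5)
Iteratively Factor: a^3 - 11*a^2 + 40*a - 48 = (a - 4)*(a^2 - 7*a + 12) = (a - 4)*(a - 3)*(a - 4)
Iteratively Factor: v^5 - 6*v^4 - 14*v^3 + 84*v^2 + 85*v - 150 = (v - 1)*(v^4 - 5*v^3 - 19*v^2 + 65*v + 150) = (v - 1)*(v + 3)*(v^3 - 8*v^2 + 5*v + 50) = (v - 5)*(v - 1)*(v + 3)*(v^2 - 3*v - 10) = (v - 5)*(v - 1)*(v + 2)*(v + 3)*(v - 5)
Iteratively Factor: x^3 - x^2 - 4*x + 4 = (x + 2)*(x^2 - 3*x + 2) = (x - 2)*(x + 2)*(x - 1)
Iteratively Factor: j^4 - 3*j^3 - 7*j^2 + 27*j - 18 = (j - 2)*(j^3 - j^2 - 9*j + 9) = (j - 2)*(j - 1)*(j^2 - 9) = (j - 2)*(j - 1)*(j + 3)*(j - 3)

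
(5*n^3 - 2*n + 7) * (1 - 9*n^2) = -45*n^5 + 23*n^3 - 63*n^2 - 2*n + 7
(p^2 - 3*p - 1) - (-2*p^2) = 3*p^2 - 3*p - 1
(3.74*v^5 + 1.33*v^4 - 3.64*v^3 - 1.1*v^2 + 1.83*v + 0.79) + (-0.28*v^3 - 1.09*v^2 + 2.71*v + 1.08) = 3.74*v^5 + 1.33*v^4 - 3.92*v^3 - 2.19*v^2 + 4.54*v + 1.87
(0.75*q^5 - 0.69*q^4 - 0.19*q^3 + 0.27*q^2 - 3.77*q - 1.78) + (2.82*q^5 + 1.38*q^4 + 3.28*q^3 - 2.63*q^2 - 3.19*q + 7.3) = 3.57*q^5 + 0.69*q^4 + 3.09*q^3 - 2.36*q^2 - 6.96*q + 5.52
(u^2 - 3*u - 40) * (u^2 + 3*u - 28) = u^4 - 77*u^2 - 36*u + 1120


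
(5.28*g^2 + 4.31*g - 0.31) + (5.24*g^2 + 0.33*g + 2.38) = 10.52*g^2 + 4.64*g + 2.07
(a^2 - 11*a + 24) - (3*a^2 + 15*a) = -2*a^2 - 26*a + 24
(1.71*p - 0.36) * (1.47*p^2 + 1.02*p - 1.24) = 2.5137*p^3 + 1.215*p^2 - 2.4876*p + 0.4464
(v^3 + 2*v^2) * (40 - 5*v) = -5*v^4 + 30*v^3 + 80*v^2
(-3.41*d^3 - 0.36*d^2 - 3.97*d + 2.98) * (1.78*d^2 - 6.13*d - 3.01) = -6.0698*d^5 + 20.2625*d^4 + 5.4043*d^3 + 30.7241*d^2 - 6.3177*d - 8.9698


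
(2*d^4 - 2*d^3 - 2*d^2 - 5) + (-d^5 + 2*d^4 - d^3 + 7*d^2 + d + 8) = -d^5 + 4*d^4 - 3*d^3 + 5*d^2 + d + 3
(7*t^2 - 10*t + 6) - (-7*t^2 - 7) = 14*t^2 - 10*t + 13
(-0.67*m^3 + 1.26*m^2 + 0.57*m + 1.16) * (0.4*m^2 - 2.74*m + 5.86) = -0.268*m^5 + 2.3398*m^4 - 7.1506*m^3 + 6.2858*m^2 + 0.1618*m + 6.7976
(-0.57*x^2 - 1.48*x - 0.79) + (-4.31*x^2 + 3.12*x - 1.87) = -4.88*x^2 + 1.64*x - 2.66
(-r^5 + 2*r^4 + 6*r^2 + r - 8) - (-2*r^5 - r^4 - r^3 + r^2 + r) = r^5 + 3*r^4 + r^3 + 5*r^2 - 8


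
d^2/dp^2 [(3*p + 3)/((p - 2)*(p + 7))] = 6*(p^3 + 3*p^2 + 57*p + 109)/(p^6 + 15*p^5 + 33*p^4 - 295*p^3 - 462*p^2 + 2940*p - 2744)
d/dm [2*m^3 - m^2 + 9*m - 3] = 6*m^2 - 2*m + 9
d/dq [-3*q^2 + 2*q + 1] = 2 - 6*q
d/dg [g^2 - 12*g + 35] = 2*g - 12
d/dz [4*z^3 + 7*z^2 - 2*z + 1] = 12*z^2 + 14*z - 2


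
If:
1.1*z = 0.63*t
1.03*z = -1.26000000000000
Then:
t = -2.14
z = -1.22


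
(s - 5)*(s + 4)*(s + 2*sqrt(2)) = s^3 - s^2 + 2*sqrt(2)*s^2 - 20*s - 2*sqrt(2)*s - 40*sqrt(2)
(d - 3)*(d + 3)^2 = d^3 + 3*d^2 - 9*d - 27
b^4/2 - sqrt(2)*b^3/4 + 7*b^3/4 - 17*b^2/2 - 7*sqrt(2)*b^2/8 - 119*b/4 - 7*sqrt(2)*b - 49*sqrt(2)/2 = (b/2 + sqrt(2)/2)*(b + 7/2)*(b - 7*sqrt(2)/2)*(b + 2*sqrt(2))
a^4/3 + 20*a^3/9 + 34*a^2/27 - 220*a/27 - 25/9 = (a/3 + 1)*(a - 5/3)*(a + 1/3)*(a + 5)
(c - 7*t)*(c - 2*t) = c^2 - 9*c*t + 14*t^2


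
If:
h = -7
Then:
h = -7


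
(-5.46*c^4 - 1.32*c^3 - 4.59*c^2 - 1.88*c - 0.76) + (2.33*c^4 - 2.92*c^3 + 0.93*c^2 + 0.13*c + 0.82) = -3.13*c^4 - 4.24*c^3 - 3.66*c^2 - 1.75*c + 0.0599999999999999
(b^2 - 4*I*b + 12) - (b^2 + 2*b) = -2*b - 4*I*b + 12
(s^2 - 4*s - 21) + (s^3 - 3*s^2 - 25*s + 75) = s^3 - 2*s^2 - 29*s + 54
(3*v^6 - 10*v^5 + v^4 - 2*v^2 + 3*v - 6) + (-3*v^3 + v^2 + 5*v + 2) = 3*v^6 - 10*v^5 + v^4 - 3*v^3 - v^2 + 8*v - 4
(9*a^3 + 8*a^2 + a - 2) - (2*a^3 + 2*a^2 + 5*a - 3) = 7*a^3 + 6*a^2 - 4*a + 1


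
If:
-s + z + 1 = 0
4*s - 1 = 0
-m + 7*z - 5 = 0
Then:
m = -41/4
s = 1/4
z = -3/4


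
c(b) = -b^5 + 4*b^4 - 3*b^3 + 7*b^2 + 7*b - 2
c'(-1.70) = -163.18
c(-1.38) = 29.07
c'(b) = -5*b^4 + 16*b^3 - 9*b^2 + 14*b + 7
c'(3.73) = -203.52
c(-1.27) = 20.26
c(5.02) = -817.74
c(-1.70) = 68.68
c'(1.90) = 45.69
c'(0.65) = 15.80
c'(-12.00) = -132785.00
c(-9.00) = 87982.00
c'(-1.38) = -89.64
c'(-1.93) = -237.94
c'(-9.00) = -45317.00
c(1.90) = 43.36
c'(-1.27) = -71.08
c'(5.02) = -1300.73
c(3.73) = 18.08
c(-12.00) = 337882.00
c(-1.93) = 114.41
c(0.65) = 5.28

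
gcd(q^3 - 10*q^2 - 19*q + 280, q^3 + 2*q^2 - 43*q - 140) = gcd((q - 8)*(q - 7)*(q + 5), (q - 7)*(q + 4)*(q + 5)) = q^2 - 2*q - 35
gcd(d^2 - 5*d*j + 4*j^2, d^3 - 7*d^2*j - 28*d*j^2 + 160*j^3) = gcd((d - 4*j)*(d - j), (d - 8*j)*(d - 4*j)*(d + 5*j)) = d - 4*j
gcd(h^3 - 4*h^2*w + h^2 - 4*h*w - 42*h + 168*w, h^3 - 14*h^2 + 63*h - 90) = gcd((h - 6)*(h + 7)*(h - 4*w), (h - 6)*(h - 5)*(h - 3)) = h - 6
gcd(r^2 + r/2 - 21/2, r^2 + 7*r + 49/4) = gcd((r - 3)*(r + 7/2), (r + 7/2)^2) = r + 7/2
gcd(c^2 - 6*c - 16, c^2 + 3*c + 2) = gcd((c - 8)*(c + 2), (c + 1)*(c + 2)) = c + 2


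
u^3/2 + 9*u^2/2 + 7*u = u*(u/2 + 1)*(u + 7)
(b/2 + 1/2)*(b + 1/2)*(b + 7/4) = b^3/2 + 13*b^2/8 + 25*b/16 + 7/16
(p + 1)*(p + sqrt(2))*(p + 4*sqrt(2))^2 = p^4 + p^3 + 9*sqrt(2)*p^3 + 9*sqrt(2)*p^2 + 48*p^2 + 32*sqrt(2)*p + 48*p + 32*sqrt(2)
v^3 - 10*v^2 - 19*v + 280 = (v - 8)*(v - 7)*(v + 5)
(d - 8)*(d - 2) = d^2 - 10*d + 16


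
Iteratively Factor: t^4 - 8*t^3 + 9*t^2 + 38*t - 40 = (t - 1)*(t^3 - 7*t^2 + 2*t + 40) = (t - 5)*(t - 1)*(t^2 - 2*t - 8) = (t - 5)*(t - 1)*(t + 2)*(t - 4)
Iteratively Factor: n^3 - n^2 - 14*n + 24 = (n - 2)*(n^2 + n - 12) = (n - 2)*(n + 4)*(n - 3)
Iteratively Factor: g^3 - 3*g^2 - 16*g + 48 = (g - 4)*(g^2 + g - 12) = (g - 4)*(g - 3)*(g + 4)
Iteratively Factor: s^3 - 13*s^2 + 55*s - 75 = (s - 3)*(s^2 - 10*s + 25) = (s - 5)*(s - 3)*(s - 5)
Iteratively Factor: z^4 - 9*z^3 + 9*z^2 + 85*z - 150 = (z - 5)*(z^3 - 4*z^2 - 11*z + 30) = (z - 5)^2*(z^2 + z - 6) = (z - 5)^2*(z - 2)*(z + 3)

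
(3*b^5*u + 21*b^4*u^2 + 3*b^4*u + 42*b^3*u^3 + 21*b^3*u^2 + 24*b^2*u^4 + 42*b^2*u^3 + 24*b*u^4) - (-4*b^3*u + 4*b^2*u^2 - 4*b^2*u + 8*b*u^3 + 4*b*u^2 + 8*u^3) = 3*b^5*u + 21*b^4*u^2 + 3*b^4*u + 42*b^3*u^3 + 21*b^3*u^2 + 4*b^3*u + 24*b^2*u^4 + 42*b^2*u^3 - 4*b^2*u^2 + 4*b^2*u + 24*b*u^4 - 8*b*u^3 - 4*b*u^2 - 8*u^3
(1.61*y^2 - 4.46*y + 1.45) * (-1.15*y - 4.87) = -1.8515*y^3 - 2.7117*y^2 + 20.0527*y - 7.0615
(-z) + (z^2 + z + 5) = z^2 + 5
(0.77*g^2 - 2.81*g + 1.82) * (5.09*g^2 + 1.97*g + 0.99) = 3.9193*g^4 - 12.786*g^3 + 4.4904*g^2 + 0.8035*g + 1.8018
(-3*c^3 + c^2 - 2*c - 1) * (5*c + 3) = -15*c^4 - 4*c^3 - 7*c^2 - 11*c - 3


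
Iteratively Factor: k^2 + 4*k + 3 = (k + 1)*(k + 3)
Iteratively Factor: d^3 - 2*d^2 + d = (d)*(d^2 - 2*d + 1) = d*(d - 1)*(d - 1)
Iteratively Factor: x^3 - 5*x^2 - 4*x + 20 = (x + 2)*(x^2 - 7*x + 10) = (x - 2)*(x + 2)*(x - 5)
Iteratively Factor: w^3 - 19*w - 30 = (w + 3)*(w^2 - 3*w - 10) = (w + 2)*(w + 3)*(w - 5)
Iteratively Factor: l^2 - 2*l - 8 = (l + 2)*(l - 4)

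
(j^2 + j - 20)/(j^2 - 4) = (j^2 + j - 20)/(j^2 - 4)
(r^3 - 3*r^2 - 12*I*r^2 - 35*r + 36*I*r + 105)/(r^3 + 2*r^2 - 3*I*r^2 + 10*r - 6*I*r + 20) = (r^2 - r*(3 + 7*I) + 21*I)/(r^2 + 2*r*(1 + I) + 4*I)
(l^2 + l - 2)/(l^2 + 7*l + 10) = (l - 1)/(l + 5)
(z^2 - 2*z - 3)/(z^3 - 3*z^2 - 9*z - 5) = (z - 3)/(z^2 - 4*z - 5)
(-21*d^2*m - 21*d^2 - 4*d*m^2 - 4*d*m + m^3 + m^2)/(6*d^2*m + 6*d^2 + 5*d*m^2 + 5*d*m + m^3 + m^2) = (-7*d + m)/(2*d + m)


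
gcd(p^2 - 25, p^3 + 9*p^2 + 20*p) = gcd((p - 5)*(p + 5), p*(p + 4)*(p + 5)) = p + 5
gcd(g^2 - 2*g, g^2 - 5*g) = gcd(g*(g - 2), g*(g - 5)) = g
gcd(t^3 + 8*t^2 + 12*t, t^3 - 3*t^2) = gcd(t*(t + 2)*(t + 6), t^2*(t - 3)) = t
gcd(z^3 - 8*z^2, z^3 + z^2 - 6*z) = z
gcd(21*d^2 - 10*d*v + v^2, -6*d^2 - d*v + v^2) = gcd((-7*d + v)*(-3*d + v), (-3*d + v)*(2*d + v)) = -3*d + v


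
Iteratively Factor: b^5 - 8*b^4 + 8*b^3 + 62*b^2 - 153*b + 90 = (b - 3)*(b^4 - 5*b^3 - 7*b^2 + 41*b - 30) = (b - 5)*(b - 3)*(b^3 - 7*b + 6) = (b - 5)*(b - 3)*(b - 2)*(b^2 + 2*b - 3) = (b - 5)*(b - 3)*(b - 2)*(b - 1)*(b + 3)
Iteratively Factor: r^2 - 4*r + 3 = (r - 3)*(r - 1)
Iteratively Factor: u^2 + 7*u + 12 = (u + 4)*(u + 3)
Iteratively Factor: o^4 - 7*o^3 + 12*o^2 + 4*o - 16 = (o - 2)*(o^3 - 5*o^2 + 2*o + 8) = (o - 2)*(o + 1)*(o^2 - 6*o + 8) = (o - 2)^2*(o + 1)*(o - 4)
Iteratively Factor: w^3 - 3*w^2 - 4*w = (w + 1)*(w^2 - 4*w) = (w - 4)*(w + 1)*(w)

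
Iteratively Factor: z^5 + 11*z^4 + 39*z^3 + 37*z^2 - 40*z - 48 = (z + 1)*(z^4 + 10*z^3 + 29*z^2 + 8*z - 48) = (z + 1)*(z + 4)*(z^3 + 6*z^2 + 5*z - 12) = (z - 1)*(z + 1)*(z + 4)*(z^2 + 7*z + 12) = (z - 1)*(z + 1)*(z + 3)*(z + 4)*(z + 4)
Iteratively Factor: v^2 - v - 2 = (v + 1)*(v - 2)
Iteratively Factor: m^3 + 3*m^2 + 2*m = (m)*(m^2 + 3*m + 2) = m*(m + 2)*(m + 1)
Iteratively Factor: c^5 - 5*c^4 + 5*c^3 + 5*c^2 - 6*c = (c + 1)*(c^4 - 6*c^3 + 11*c^2 - 6*c) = (c - 3)*(c + 1)*(c^3 - 3*c^2 + 2*c) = (c - 3)*(c - 2)*(c + 1)*(c^2 - c) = c*(c - 3)*(c - 2)*(c + 1)*(c - 1)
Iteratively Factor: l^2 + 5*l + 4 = (l + 4)*(l + 1)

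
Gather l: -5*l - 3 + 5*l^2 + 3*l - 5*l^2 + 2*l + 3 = 0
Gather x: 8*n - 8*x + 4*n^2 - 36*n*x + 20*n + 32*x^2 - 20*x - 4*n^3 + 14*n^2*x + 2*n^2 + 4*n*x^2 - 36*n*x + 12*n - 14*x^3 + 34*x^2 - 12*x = -4*n^3 + 6*n^2 + 40*n - 14*x^3 + x^2*(4*n + 66) + x*(14*n^2 - 72*n - 40)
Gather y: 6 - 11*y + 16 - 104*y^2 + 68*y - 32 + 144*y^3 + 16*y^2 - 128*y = 144*y^3 - 88*y^2 - 71*y - 10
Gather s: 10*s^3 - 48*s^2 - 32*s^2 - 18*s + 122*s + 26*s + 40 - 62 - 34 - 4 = 10*s^3 - 80*s^2 + 130*s - 60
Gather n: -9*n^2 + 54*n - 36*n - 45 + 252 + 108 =-9*n^2 + 18*n + 315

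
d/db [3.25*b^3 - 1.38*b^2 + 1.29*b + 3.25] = 9.75*b^2 - 2.76*b + 1.29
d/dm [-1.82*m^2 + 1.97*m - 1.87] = 1.97 - 3.64*m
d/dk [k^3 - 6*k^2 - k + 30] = 3*k^2 - 12*k - 1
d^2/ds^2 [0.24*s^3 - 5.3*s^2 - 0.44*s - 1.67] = 1.44*s - 10.6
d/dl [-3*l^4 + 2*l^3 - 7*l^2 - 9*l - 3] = -12*l^3 + 6*l^2 - 14*l - 9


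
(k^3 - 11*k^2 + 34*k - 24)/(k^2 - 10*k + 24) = k - 1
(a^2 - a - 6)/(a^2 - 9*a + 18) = (a + 2)/(a - 6)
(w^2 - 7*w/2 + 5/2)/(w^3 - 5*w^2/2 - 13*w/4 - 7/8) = 4*(-2*w^2 + 7*w - 5)/(-8*w^3 + 20*w^2 + 26*w + 7)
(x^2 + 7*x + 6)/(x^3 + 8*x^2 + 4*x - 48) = (x + 1)/(x^2 + 2*x - 8)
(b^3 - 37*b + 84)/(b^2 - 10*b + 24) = (b^2 + 4*b - 21)/(b - 6)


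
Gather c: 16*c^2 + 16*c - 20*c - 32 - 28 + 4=16*c^2 - 4*c - 56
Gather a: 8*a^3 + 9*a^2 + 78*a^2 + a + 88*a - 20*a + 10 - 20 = 8*a^3 + 87*a^2 + 69*a - 10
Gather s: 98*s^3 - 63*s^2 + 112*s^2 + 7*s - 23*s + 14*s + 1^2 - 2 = 98*s^3 + 49*s^2 - 2*s - 1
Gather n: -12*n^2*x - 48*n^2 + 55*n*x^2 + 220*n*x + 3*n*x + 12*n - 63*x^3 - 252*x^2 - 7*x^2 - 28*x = n^2*(-12*x - 48) + n*(55*x^2 + 223*x + 12) - 63*x^3 - 259*x^2 - 28*x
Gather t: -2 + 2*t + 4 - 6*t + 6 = 8 - 4*t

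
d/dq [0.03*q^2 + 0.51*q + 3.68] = 0.06*q + 0.51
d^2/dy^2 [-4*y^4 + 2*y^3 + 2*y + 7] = 12*y*(1 - 4*y)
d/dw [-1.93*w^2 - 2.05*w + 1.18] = -3.86*w - 2.05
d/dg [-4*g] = -4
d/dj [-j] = -1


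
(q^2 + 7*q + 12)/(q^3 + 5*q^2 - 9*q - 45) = (q + 4)/(q^2 + 2*q - 15)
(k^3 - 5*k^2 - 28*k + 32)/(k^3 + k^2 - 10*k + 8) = (k - 8)/(k - 2)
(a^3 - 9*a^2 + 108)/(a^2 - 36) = (a^2 - 3*a - 18)/(a + 6)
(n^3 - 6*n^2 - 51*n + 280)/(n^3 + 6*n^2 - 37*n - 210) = (n^2 - 13*n + 40)/(n^2 - n - 30)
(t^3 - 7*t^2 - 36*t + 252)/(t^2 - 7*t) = t - 36/t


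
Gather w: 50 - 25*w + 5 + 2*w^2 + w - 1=2*w^2 - 24*w + 54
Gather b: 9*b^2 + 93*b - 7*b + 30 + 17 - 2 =9*b^2 + 86*b + 45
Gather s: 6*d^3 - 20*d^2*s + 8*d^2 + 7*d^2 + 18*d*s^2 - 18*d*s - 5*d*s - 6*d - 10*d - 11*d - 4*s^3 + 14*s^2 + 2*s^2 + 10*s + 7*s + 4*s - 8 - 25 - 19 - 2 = 6*d^3 + 15*d^2 - 27*d - 4*s^3 + s^2*(18*d + 16) + s*(-20*d^2 - 23*d + 21) - 54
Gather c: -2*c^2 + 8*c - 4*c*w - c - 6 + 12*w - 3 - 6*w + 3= -2*c^2 + c*(7 - 4*w) + 6*w - 6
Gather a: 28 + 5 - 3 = 30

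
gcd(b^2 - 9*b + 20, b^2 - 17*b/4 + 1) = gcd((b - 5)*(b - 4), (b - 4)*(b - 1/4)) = b - 4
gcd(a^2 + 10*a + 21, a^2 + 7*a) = a + 7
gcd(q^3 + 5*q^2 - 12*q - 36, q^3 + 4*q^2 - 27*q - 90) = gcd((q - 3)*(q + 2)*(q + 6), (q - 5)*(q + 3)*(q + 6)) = q + 6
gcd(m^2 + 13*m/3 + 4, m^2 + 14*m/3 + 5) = m + 3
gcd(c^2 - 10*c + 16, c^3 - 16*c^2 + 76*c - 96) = c^2 - 10*c + 16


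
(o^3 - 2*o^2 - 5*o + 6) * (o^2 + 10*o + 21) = o^5 + 8*o^4 - 4*o^3 - 86*o^2 - 45*o + 126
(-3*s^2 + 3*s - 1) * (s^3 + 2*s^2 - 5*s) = -3*s^5 - 3*s^4 + 20*s^3 - 17*s^2 + 5*s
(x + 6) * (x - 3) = x^2 + 3*x - 18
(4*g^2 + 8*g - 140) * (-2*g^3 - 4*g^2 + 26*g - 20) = -8*g^5 - 32*g^4 + 352*g^3 + 688*g^2 - 3800*g + 2800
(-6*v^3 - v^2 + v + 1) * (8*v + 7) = -48*v^4 - 50*v^3 + v^2 + 15*v + 7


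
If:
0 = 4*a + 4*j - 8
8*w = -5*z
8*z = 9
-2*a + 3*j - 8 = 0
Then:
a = -2/5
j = 12/5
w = -45/64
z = 9/8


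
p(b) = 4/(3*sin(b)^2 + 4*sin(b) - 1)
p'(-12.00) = -6.03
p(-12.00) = 1.99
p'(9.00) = 17.59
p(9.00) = 3.45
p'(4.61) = -0.20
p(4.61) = -1.99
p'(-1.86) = -0.46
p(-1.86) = -1.93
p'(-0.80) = 0.16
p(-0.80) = -1.72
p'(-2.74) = 1.37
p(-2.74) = -1.90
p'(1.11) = -0.67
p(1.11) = 0.80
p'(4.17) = -0.47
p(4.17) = -1.80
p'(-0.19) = -4.14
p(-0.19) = -2.43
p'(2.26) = 1.46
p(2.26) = 1.03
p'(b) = 4*(-6*sin(b)*cos(b) - 4*cos(b))/(3*sin(b)^2 + 4*sin(b) - 1)^2 = -8*(3*sin(b) + 2)*cos(b)/(3*sin(b)^2 + 4*sin(b) - 1)^2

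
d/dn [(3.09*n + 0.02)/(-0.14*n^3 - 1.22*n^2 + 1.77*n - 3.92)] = (0.8652*n^3 + 3.7782*n^2 + 0.0488*n - 12.1482)/(0.0196*n^6 + 0.3416*n^5 + 0.9928*n^4 - 3.2212*n^3 + 12.6977*n^2 - 13.8768*n + 15.3664)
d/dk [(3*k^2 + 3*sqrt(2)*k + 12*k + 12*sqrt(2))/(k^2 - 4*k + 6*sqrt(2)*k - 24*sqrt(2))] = 3*(-8*k^2 + 5*sqrt(2)*k^2 - 56*sqrt(2)*k - 80*sqrt(2) - 96)/(k^4 - 8*k^3 + 12*sqrt(2)*k^3 - 96*sqrt(2)*k^2 + 88*k^2 - 576*k + 192*sqrt(2)*k + 1152)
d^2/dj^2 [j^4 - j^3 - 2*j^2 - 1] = 12*j^2 - 6*j - 4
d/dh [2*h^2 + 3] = 4*h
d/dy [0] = 0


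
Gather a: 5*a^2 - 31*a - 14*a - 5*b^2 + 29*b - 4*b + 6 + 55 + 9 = 5*a^2 - 45*a - 5*b^2 + 25*b + 70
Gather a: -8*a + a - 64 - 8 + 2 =-7*a - 70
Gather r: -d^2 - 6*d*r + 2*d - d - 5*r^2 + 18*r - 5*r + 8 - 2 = -d^2 + d - 5*r^2 + r*(13 - 6*d) + 6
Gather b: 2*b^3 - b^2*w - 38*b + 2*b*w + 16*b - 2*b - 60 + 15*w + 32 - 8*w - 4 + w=2*b^3 - b^2*w + b*(2*w - 24) + 8*w - 32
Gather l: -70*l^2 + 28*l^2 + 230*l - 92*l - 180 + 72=-42*l^2 + 138*l - 108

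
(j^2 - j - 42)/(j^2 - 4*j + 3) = (j^2 - j - 42)/(j^2 - 4*j + 3)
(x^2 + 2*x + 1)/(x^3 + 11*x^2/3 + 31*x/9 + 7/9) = 9*(x + 1)/(9*x^2 + 24*x + 7)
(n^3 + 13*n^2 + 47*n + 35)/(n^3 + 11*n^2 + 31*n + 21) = (n + 5)/(n + 3)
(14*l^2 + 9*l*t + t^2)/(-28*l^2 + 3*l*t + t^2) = (2*l + t)/(-4*l + t)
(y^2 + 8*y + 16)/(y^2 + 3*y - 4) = (y + 4)/(y - 1)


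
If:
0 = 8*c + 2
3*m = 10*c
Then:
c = -1/4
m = -5/6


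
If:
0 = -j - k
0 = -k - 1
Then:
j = 1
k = -1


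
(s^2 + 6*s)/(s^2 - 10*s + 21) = s*(s + 6)/(s^2 - 10*s + 21)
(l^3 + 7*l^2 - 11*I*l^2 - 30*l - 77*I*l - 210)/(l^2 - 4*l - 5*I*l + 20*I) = (l^2 + l*(7 - 6*I) - 42*I)/(l - 4)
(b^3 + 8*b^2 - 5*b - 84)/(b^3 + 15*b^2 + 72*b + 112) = (b - 3)/(b + 4)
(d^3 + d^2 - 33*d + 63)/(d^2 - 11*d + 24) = (d^2 + 4*d - 21)/(d - 8)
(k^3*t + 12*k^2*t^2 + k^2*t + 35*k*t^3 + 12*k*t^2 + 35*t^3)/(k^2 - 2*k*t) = t*(k^3 + 12*k^2*t + k^2 + 35*k*t^2 + 12*k*t + 35*t^2)/(k*(k - 2*t))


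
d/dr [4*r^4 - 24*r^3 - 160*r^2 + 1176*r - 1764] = 16*r^3 - 72*r^2 - 320*r + 1176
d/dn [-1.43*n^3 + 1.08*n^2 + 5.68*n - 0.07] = -4.29*n^2 + 2.16*n + 5.68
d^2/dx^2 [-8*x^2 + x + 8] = -16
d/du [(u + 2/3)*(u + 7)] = 2*u + 23/3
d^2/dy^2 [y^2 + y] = 2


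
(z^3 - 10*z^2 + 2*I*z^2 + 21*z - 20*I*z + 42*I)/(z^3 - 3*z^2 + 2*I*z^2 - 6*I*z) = (z - 7)/z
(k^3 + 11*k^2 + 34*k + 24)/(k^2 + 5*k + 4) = k + 6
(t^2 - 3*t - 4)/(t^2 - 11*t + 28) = (t + 1)/(t - 7)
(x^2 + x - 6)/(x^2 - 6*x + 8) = (x + 3)/(x - 4)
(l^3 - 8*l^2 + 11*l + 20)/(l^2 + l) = l - 9 + 20/l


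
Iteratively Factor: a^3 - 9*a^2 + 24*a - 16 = (a - 4)*(a^2 - 5*a + 4) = (a - 4)*(a - 1)*(a - 4)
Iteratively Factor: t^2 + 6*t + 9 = (t + 3)*(t + 3)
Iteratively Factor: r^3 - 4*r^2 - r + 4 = (r - 4)*(r^2 - 1) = (r - 4)*(r + 1)*(r - 1)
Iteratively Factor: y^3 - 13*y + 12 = (y - 1)*(y^2 + y - 12) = (y - 3)*(y - 1)*(y + 4)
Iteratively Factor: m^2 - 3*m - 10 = (m + 2)*(m - 5)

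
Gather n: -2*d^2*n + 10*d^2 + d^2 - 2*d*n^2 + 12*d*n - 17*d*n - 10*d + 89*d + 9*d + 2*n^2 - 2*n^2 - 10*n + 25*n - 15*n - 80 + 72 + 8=11*d^2 - 2*d*n^2 + 88*d + n*(-2*d^2 - 5*d)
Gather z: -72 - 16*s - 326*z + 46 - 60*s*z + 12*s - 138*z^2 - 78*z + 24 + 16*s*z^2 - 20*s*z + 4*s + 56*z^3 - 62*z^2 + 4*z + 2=56*z^3 + z^2*(16*s - 200) + z*(-80*s - 400)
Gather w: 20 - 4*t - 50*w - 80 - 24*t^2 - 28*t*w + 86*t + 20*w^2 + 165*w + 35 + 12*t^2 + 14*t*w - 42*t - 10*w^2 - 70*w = -12*t^2 + 40*t + 10*w^2 + w*(45 - 14*t) - 25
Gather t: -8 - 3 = -11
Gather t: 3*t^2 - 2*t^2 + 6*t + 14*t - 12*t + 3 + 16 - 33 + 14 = t^2 + 8*t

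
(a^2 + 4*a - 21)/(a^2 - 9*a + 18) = (a + 7)/(a - 6)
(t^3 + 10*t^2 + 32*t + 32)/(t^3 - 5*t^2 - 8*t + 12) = (t^2 + 8*t + 16)/(t^2 - 7*t + 6)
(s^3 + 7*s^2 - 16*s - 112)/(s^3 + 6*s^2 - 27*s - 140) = (s - 4)/(s - 5)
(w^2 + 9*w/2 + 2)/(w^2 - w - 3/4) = 2*(w + 4)/(2*w - 3)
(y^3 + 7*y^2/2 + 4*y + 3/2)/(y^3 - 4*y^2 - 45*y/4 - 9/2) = 2*(y^2 + 2*y + 1)/(2*y^2 - 11*y - 6)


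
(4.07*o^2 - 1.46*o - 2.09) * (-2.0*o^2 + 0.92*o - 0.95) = -8.14*o^4 + 6.6644*o^3 - 1.0297*o^2 - 0.5358*o + 1.9855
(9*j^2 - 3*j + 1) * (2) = 18*j^2 - 6*j + 2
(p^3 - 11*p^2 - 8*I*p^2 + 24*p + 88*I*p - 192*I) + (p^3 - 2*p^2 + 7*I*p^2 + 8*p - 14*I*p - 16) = 2*p^3 - 13*p^2 - I*p^2 + 32*p + 74*I*p - 16 - 192*I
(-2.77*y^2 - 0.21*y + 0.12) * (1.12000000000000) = -3.1024*y^2 - 0.2352*y + 0.1344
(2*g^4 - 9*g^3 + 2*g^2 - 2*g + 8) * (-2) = -4*g^4 + 18*g^3 - 4*g^2 + 4*g - 16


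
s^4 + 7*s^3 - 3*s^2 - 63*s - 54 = (s - 3)*(s + 1)*(s + 3)*(s + 6)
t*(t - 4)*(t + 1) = t^3 - 3*t^2 - 4*t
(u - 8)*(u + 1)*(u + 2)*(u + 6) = u^4 + u^3 - 52*u^2 - 148*u - 96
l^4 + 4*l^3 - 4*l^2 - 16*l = l*(l - 2)*(l + 2)*(l + 4)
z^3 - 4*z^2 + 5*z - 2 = (z - 2)*(z - 1)^2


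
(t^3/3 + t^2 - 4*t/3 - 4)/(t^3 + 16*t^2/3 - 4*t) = (t^3 + 3*t^2 - 4*t - 12)/(t*(3*t^2 + 16*t - 12))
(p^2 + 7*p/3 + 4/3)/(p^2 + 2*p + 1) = (p + 4/3)/(p + 1)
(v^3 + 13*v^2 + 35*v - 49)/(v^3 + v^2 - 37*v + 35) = (v + 7)/(v - 5)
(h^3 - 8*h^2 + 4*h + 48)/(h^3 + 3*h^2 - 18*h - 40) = (h - 6)/(h + 5)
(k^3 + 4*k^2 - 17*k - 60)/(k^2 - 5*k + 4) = (k^2 + 8*k + 15)/(k - 1)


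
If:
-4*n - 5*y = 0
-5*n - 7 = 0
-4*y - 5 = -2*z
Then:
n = -7/5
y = 28/25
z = 237/50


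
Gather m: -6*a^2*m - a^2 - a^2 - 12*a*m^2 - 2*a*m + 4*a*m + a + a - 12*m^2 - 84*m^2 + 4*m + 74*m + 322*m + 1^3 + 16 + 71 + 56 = -2*a^2 + 2*a + m^2*(-12*a - 96) + m*(-6*a^2 + 2*a + 400) + 144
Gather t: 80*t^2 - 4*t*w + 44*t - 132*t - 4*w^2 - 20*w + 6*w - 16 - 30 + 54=80*t^2 + t*(-4*w - 88) - 4*w^2 - 14*w + 8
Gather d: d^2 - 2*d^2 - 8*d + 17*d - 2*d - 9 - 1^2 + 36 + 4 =-d^2 + 7*d + 30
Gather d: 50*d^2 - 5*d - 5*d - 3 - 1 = 50*d^2 - 10*d - 4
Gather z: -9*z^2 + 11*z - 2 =-9*z^2 + 11*z - 2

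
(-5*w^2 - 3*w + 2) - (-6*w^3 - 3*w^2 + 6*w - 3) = 6*w^3 - 2*w^2 - 9*w + 5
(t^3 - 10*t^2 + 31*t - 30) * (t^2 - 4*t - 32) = t^5 - 14*t^4 + 39*t^3 + 166*t^2 - 872*t + 960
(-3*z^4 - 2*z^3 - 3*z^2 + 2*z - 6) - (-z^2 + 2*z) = -3*z^4 - 2*z^3 - 2*z^2 - 6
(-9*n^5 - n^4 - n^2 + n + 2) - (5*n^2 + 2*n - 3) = -9*n^5 - n^4 - 6*n^2 - n + 5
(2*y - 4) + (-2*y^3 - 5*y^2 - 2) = -2*y^3 - 5*y^2 + 2*y - 6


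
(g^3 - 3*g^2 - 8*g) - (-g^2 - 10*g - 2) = g^3 - 2*g^2 + 2*g + 2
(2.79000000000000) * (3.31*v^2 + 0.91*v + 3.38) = 9.2349*v^2 + 2.5389*v + 9.4302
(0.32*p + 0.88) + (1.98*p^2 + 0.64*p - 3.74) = 1.98*p^2 + 0.96*p - 2.86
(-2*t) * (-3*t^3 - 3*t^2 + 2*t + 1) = 6*t^4 + 6*t^3 - 4*t^2 - 2*t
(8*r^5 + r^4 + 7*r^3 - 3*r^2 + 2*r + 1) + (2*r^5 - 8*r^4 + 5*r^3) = 10*r^5 - 7*r^4 + 12*r^3 - 3*r^2 + 2*r + 1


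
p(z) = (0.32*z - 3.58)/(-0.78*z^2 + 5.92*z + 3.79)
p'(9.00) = -0.20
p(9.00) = 0.11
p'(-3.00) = 0.09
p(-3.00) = 0.22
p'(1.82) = 0.09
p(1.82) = -0.25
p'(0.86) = 0.26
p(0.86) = -0.40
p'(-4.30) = 0.04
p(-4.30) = 0.14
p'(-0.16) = 2.92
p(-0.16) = -1.29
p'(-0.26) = 4.94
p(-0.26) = -1.67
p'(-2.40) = 0.17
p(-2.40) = 0.29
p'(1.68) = 0.10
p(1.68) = -0.26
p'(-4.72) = 0.03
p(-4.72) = 0.12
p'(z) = (0.32*z - 3.58)*(1.56*z - 5.92)/(-0.78*z^2 + 5.92*z + 3.79)^2 + 0.32/(-0.78*z^2 + 5.92*z + 3.79)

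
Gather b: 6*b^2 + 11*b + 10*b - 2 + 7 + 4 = 6*b^2 + 21*b + 9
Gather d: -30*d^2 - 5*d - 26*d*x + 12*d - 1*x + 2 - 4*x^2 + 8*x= -30*d^2 + d*(7 - 26*x) - 4*x^2 + 7*x + 2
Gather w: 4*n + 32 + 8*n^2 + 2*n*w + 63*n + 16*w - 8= 8*n^2 + 67*n + w*(2*n + 16) + 24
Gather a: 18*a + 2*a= 20*a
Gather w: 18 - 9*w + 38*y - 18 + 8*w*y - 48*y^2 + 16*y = w*(8*y - 9) - 48*y^2 + 54*y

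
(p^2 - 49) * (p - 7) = p^3 - 7*p^2 - 49*p + 343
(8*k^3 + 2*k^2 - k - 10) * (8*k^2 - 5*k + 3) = 64*k^5 - 24*k^4 + 6*k^3 - 69*k^2 + 47*k - 30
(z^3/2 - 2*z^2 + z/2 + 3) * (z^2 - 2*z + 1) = z^5/2 - 3*z^4 + 5*z^3 - 11*z/2 + 3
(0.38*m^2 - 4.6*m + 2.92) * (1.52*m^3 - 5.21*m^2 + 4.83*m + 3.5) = 0.5776*m^5 - 8.9718*m^4 + 30.2398*m^3 - 36.1012*m^2 - 1.9964*m + 10.22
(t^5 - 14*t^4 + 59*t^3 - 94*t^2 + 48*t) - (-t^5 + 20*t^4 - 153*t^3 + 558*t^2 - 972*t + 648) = 2*t^5 - 34*t^4 + 212*t^3 - 652*t^2 + 1020*t - 648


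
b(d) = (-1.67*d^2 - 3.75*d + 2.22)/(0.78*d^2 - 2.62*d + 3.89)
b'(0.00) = -0.58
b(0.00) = 0.57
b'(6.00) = 0.59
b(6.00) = -4.95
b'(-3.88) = 0.25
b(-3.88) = -0.32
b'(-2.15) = 0.35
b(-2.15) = 0.20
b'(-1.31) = 0.34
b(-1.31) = 0.49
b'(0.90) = -3.77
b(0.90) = -1.16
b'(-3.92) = 0.25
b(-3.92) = -0.33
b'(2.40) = -1.42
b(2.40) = -7.83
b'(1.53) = -5.78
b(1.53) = -4.35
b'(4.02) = 1.21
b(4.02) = -6.68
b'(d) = (2.62 - 1.56*d)*(-1.67*d^2 - 3.75*d + 2.22)/(0.78*d^2 - 2.62*d + 3.89)^2 + (-3.34*d - 3.75)/(0.78*d^2 - 2.62*d + 3.89) = (7.3004*d^2 - 16.4558*d - 8.7711)/(0.6084*d^4 - 4.0872*d^3 + 12.9328*d^2 - 20.3836*d + 15.1321)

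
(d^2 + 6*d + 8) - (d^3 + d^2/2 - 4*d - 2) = -d^3 + d^2/2 + 10*d + 10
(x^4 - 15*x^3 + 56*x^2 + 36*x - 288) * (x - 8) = x^5 - 23*x^4 + 176*x^3 - 412*x^2 - 576*x + 2304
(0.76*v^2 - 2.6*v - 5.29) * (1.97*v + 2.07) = 1.4972*v^3 - 3.5488*v^2 - 15.8033*v - 10.9503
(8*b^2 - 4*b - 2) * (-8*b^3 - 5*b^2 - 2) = -64*b^5 - 8*b^4 + 36*b^3 - 6*b^2 + 8*b + 4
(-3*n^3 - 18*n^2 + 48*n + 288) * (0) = 0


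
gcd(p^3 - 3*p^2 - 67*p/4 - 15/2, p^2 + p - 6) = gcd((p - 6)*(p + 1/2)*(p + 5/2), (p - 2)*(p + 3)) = 1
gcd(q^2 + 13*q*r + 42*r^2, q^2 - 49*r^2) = q + 7*r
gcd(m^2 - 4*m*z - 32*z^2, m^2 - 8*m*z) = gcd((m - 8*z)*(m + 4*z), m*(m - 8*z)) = -m + 8*z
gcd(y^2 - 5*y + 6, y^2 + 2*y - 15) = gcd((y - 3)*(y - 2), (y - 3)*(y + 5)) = y - 3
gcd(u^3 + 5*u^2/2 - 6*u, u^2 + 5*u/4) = u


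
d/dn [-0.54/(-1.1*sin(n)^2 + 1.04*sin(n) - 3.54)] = (0.5616 - 1.188*sin(n))*cos(n)/(1.1*sin(n)^2 - 1.04*sin(n) + 3.54)^2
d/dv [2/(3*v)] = -2/(3*v^2)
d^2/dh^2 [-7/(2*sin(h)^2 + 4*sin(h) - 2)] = 7*(2*sin(h)^4 + 3*sin(h)^3 + sin(h)^2 - 5*sin(h) - 5)/(2*sin(h) - cos(h)^2)^3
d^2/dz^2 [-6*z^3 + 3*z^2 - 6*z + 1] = 6 - 36*z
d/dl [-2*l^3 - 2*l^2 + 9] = 2*l*(-3*l - 2)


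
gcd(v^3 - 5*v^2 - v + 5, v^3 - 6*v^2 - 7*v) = v + 1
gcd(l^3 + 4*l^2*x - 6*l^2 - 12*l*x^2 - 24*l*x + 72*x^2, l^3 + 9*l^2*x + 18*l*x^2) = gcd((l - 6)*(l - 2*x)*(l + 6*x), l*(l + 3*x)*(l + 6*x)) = l + 6*x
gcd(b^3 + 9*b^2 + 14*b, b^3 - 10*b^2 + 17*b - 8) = 1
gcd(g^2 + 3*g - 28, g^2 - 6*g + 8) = g - 4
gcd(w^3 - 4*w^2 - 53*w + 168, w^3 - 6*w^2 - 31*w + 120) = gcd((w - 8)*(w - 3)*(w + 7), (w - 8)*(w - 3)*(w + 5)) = w^2 - 11*w + 24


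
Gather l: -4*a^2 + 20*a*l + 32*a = -4*a^2 + 20*a*l + 32*a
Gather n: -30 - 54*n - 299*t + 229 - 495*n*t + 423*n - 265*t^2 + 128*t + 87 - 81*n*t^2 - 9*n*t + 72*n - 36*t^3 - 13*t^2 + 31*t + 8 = n*(-81*t^2 - 504*t + 441) - 36*t^3 - 278*t^2 - 140*t + 294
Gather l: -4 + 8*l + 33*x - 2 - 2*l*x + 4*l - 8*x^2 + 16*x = l*(12 - 2*x) - 8*x^2 + 49*x - 6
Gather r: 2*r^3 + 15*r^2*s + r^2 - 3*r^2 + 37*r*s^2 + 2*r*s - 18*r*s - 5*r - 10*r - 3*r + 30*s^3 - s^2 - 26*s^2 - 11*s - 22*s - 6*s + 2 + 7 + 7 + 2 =2*r^3 + r^2*(15*s - 2) + r*(37*s^2 - 16*s - 18) + 30*s^3 - 27*s^2 - 39*s + 18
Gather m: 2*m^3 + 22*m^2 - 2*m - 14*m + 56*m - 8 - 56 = 2*m^3 + 22*m^2 + 40*m - 64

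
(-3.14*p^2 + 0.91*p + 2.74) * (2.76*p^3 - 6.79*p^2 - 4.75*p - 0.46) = -8.6664*p^5 + 23.8322*p^4 + 16.2985*p^3 - 21.4827*p^2 - 13.4336*p - 1.2604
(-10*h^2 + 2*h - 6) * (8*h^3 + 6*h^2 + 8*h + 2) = -80*h^5 - 44*h^4 - 116*h^3 - 40*h^2 - 44*h - 12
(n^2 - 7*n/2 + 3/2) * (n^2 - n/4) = n^4 - 15*n^3/4 + 19*n^2/8 - 3*n/8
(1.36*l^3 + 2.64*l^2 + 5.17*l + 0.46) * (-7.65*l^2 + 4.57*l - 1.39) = -10.404*l^5 - 13.9808*l^4 - 29.3761*l^3 + 16.4383*l^2 - 5.0841*l - 0.6394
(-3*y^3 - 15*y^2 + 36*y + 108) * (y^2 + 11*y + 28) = -3*y^5 - 48*y^4 - 213*y^3 + 84*y^2 + 2196*y + 3024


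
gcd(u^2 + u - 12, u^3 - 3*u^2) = u - 3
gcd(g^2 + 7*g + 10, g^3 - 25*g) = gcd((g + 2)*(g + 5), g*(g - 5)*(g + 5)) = g + 5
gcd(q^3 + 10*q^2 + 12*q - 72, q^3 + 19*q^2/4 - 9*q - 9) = q^2 + 4*q - 12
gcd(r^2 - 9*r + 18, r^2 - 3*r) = r - 3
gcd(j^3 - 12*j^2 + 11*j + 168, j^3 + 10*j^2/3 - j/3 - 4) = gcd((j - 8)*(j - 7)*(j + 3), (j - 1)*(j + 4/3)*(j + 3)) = j + 3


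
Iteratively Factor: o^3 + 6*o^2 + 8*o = (o + 2)*(o^2 + 4*o) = (o + 2)*(o + 4)*(o)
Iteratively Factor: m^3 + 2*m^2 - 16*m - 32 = (m + 4)*(m^2 - 2*m - 8) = (m + 2)*(m + 4)*(m - 4)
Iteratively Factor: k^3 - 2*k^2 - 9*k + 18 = (k - 3)*(k^2 + k - 6) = (k - 3)*(k + 3)*(k - 2)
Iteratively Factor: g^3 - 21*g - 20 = (g + 1)*(g^2 - g - 20) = (g - 5)*(g + 1)*(g + 4)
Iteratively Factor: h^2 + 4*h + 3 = (h + 1)*(h + 3)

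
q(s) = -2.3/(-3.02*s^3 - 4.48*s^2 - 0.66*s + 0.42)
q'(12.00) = -0.00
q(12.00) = 0.00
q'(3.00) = -0.02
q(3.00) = 0.02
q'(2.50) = -0.03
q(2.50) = 0.03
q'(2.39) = -0.04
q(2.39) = 0.03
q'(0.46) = -12.16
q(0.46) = 2.04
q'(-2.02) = -0.64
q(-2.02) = -0.27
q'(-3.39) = -0.04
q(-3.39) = -0.03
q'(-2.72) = -0.11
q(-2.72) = -0.08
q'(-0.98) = -8.63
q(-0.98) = 5.85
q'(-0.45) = 489.43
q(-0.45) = -27.06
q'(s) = -2.3*(9.06*s^2 + 8.96*s + 0.66)/(-3.02*s^3 - 4.48*s^2 - 0.66*s + 0.42)^2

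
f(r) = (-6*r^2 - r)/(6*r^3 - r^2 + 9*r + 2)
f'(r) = (-12*r - 1)/(6*r^3 - r^2 + 9*r + 2) + (-6*r^2 - r)*(-18*r^2 + 2*r - 9)/(6*r^3 - r^2 + 9*r + 2)^2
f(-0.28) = 0.26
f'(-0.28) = 0.69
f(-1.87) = 0.33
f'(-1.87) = 0.06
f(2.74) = -0.34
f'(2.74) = 0.09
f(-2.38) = 0.30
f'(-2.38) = 0.07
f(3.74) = -0.26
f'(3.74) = 0.06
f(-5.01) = 0.18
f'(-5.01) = 0.03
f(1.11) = -0.45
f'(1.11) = -0.07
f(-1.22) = 0.36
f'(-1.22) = 0.01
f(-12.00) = 0.08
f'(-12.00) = 0.01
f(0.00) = 0.00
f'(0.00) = -0.50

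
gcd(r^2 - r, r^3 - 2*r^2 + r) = r^2 - r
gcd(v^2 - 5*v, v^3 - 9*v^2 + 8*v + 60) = v - 5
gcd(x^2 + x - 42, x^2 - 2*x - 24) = x - 6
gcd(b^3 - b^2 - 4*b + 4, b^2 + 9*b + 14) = b + 2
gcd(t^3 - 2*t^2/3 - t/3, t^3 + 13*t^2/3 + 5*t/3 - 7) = t - 1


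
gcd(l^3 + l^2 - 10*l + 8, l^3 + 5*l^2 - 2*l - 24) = l^2 + 2*l - 8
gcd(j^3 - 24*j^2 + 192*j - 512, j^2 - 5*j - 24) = j - 8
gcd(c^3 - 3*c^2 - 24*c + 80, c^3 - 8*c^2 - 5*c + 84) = c - 4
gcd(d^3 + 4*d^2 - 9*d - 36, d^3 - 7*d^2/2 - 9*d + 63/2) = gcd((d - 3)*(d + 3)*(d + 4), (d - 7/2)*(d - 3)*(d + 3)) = d^2 - 9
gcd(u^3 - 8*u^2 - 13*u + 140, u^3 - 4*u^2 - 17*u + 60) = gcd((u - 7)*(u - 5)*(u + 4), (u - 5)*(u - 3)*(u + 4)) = u^2 - u - 20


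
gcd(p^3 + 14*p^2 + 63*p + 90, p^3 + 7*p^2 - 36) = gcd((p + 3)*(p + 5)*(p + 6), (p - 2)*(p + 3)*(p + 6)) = p^2 + 9*p + 18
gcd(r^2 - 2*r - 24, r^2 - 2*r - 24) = r^2 - 2*r - 24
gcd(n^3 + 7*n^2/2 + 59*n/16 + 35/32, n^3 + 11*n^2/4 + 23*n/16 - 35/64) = n^2 + 3*n + 35/16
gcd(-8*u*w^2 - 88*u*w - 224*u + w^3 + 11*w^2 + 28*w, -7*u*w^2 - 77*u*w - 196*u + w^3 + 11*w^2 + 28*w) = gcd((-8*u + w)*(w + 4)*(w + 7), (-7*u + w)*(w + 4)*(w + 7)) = w^2 + 11*w + 28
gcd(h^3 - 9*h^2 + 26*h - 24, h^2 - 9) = h - 3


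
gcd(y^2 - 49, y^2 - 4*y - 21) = y - 7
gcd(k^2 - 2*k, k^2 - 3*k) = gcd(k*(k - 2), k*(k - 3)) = k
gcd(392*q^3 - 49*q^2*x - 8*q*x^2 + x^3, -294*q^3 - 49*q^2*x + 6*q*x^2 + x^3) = -49*q^2 + x^2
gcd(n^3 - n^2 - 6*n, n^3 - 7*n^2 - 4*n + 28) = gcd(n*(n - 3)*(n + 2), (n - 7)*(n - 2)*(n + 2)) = n + 2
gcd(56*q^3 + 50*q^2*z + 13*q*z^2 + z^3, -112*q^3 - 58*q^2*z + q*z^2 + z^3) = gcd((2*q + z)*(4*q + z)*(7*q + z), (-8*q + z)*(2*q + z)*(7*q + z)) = 14*q^2 + 9*q*z + z^2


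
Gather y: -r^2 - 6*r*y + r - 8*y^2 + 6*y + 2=-r^2 + r - 8*y^2 + y*(6 - 6*r) + 2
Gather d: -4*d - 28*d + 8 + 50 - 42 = 16 - 32*d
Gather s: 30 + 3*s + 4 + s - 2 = 4*s + 32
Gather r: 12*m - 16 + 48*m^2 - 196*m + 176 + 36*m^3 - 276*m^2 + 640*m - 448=36*m^3 - 228*m^2 + 456*m - 288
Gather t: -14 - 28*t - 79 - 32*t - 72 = -60*t - 165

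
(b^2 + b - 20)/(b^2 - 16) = (b + 5)/(b + 4)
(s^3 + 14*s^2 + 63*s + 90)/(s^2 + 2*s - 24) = (s^2 + 8*s + 15)/(s - 4)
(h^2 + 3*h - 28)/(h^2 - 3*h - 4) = (h + 7)/(h + 1)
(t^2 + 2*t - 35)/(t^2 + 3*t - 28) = (t - 5)/(t - 4)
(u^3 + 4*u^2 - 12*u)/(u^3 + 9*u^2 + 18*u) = (u - 2)/(u + 3)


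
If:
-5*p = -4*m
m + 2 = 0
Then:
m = -2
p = -8/5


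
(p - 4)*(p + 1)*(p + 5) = p^3 + 2*p^2 - 19*p - 20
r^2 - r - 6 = (r - 3)*(r + 2)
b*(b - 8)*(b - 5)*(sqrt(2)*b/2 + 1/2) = sqrt(2)*b^4/2 - 13*sqrt(2)*b^3/2 + b^3/2 - 13*b^2/2 + 20*sqrt(2)*b^2 + 20*b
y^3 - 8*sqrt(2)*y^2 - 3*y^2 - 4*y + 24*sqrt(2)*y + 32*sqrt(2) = (y - 4)*(y + 1)*(y - 8*sqrt(2))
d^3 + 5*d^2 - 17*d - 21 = (d - 3)*(d + 1)*(d + 7)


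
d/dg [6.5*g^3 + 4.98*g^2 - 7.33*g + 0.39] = 19.5*g^2 + 9.96*g - 7.33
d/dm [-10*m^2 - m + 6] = -20*m - 1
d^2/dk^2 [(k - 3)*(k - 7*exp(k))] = -7*k*exp(k) + 7*exp(k) + 2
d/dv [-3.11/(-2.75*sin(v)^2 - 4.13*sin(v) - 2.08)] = -(17.105*sin(v) + 12.8443)*cos(v)/(2.75*sin(v)^2 + 4.13*sin(v) + 2.08)^2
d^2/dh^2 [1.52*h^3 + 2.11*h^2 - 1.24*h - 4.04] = 9.12*h + 4.22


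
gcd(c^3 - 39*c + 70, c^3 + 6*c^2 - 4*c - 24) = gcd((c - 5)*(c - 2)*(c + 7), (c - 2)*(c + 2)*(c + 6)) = c - 2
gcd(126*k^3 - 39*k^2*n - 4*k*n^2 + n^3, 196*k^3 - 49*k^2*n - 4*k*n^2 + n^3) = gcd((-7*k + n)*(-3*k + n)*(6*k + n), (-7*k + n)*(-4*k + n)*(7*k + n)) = 7*k - n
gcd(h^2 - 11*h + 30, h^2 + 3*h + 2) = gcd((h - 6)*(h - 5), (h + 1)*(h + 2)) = 1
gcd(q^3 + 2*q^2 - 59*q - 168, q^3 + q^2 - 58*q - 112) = q^2 - q - 56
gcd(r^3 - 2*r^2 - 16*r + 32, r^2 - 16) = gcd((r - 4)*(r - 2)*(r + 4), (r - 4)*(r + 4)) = r^2 - 16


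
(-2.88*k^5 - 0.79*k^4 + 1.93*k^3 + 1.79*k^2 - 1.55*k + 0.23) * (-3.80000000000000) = 10.944*k^5 + 3.002*k^4 - 7.334*k^3 - 6.802*k^2 + 5.89*k - 0.874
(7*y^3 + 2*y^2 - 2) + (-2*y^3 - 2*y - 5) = 5*y^3 + 2*y^2 - 2*y - 7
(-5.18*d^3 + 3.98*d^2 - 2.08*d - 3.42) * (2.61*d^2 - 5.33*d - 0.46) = -13.5198*d^5 + 37.9972*d^4 - 24.2594*d^3 + 0.329400000000001*d^2 + 19.1854*d + 1.5732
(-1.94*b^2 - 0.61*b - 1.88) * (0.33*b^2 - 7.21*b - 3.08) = -0.6402*b^4 + 13.7861*b^3 + 9.7529*b^2 + 15.4336*b + 5.7904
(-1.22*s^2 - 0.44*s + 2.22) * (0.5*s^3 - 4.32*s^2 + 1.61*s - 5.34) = -0.61*s^5 + 5.0504*s^4 + 1.0466*s^3 - 3.784*s^2 + 5.9238*s - 11.8548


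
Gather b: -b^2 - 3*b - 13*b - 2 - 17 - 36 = -b^2 - 16*b - 55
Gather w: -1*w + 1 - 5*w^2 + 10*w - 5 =-5*w^2 + 9*w - 4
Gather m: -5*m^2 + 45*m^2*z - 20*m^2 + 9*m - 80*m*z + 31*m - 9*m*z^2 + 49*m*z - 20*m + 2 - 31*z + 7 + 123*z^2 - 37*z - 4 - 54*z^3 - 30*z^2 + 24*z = m^2*(45*z - 25) + m*(-9*z^2 - 31*z + 20) - 54*z^3 + 93*z^2 - 44*z + 5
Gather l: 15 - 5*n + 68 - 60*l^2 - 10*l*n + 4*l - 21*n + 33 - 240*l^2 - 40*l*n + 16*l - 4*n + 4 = -300*l^2 + l*(20 - 50*n) - 30*n + 120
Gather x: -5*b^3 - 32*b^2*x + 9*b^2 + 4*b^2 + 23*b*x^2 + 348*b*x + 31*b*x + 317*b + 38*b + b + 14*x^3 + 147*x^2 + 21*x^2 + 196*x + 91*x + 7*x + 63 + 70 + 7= -5*b^3 + 13*b^2 + 356*b + 14*x^3 + x^2*(23*b + 168) + x*(-32*b^2 + 379*b + 294) + 140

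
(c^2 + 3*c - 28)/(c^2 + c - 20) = (c + 7)/(c + 5)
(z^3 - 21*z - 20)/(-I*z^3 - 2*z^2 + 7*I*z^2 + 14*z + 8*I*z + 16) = I*(z^2 - z - 20)/(z^2 - 2*z*(4 + I) + 16*I)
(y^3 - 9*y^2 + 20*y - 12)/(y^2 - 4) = (y^2 - 7*y + 6)/(y + 2)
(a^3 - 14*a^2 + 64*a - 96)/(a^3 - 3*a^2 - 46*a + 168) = (a - 4)/(a + 7)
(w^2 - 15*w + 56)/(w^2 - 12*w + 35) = (w - 8)/(w - 5)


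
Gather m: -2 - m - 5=-m - 7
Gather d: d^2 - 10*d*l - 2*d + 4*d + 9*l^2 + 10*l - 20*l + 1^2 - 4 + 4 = d^2 + d*(2 - 10*l) + 9*l^2 - 10*l + 1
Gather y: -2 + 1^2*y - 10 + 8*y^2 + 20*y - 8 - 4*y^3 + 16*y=-4*y^3 + 8*y^2 + 37*y - 20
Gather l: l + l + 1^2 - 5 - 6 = 2*l - 10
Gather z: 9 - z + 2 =11 - z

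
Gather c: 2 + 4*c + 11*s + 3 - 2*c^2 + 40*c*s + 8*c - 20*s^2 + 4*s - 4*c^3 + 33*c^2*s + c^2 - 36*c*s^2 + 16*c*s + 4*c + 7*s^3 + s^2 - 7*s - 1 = -4*c^3 + c^2*(33*s - 1) + c*(-36*s^2 + 56*s + 16) + 7*s^3 - 19*s^2 + 8*s + 4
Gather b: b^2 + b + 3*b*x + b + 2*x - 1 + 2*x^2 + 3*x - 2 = b^2 + b*(3*x + 2) + 2*x^2 + 5*x - 3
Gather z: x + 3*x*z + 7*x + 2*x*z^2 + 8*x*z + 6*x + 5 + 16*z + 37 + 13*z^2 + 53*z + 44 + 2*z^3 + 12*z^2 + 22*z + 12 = 14*x + 2*z^3 + z^2*(2*x + 25) + z*(11*x + 91) + 98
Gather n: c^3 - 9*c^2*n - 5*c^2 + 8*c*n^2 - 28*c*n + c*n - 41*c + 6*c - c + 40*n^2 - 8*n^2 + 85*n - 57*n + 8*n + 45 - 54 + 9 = c^3 - 5*c^2 - 36*c + n^2*(8*c + 32) + n*(-9*c^2 - 27*c + 36)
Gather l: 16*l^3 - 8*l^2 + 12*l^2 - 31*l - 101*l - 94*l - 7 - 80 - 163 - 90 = 16*l^3 + 4*l^2 - 226*l - 340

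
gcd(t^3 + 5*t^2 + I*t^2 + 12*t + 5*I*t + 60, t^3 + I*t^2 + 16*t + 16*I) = t + 4*I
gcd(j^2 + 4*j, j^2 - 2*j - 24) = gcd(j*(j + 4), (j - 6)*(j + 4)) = j + 4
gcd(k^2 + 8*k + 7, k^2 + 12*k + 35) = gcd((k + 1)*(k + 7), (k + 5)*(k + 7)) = k + 7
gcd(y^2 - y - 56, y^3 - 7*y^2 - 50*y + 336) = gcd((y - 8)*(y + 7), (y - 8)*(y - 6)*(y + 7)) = y^2 - y - 56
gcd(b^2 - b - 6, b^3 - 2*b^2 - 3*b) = b - 3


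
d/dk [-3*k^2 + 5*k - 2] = 5 - 6*k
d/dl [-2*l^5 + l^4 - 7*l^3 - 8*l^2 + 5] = l*(-10*l^3 + 4*l^2 - 21*l - 16)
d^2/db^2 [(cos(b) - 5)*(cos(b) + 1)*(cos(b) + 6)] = 113*cos(b)/4 - 4*cos(2*b) - 9*cos(3*b)/4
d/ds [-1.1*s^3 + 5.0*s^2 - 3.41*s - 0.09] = -3.3*s^2 + 10.0*s - 3.41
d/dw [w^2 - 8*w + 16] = 2*w - 8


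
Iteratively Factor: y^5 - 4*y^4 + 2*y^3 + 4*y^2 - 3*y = (y - 1)*(y^4 - 3*y^3 - y^2 + 3*y) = y*(y - 1)*(y^3 - 3*y^2 - y + 3) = y*(y - 1)*(y + 1)*(y^2 - 4*y + 3) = y*(y - 1)^2*(y + 1)*(y - 3)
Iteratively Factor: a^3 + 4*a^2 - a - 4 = (a - 1)*(a^2 + 5*a + 4) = (a - 1)*(a + 1)*(a + 4)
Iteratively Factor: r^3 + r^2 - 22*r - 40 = (r + 2)*(r^2 - r - 20) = (r + 2)*(r + 4)*(r - 5)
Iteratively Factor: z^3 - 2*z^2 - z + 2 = (z - 2)*(z^2 - 1) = (z - 2)*(z + 1)*(z - 1)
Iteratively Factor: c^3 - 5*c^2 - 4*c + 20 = (c - 2)*(c^2 - 3*c - 10) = (c - 5)*(c - 2)*(c + 2)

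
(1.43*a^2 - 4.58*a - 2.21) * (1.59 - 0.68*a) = -0.9724*a^3 + 5.3881*a^2 - 5.7794*a - 3.5139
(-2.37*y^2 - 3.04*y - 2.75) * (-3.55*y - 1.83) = 8.4135*y^3 + 15.1291*y^2 + 15.3257*y + 5.0325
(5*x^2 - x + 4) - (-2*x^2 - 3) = 7*x^2 - x + 7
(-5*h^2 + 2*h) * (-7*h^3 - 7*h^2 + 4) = 35*h^5 + 21*h^4 - 14*h^3 - 20*h^2 + 8*h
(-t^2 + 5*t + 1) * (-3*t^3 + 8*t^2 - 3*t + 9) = 3*t^5 - 23*t^4 + 40*t^3 - 16*t^2 + 42*t + 9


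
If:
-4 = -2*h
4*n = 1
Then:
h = 2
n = 1/4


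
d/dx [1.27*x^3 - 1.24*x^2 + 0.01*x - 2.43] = 3.81*x^2 - 2.48*x + 0.01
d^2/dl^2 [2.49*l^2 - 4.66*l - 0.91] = 4.98000000000000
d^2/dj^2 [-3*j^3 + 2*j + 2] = -18*j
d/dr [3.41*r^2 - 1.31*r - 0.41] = 6.82*r - 1.31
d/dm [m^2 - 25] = 2*m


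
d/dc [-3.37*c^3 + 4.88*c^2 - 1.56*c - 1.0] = -10.11*c^2 + 9.76*c - 1.56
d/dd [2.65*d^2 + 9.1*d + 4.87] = 5.3*d + 9.1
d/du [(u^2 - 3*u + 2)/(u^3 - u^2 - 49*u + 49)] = (-u^2 + 4*u - 49)/(u^4 - 98*u^2 + 2401)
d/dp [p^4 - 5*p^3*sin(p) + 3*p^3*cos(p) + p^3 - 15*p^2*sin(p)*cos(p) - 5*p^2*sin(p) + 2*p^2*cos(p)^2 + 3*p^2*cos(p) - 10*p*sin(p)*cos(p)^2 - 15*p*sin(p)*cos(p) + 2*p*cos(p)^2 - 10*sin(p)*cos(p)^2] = -3*p^3*sin(p) - 5*p^3*cos(p) + 4*p^3 - 18*p^2*sin(p) - 2*p^2*sin(2*p) + 4*p^2*cos(p) - 15*p^2*cos(2*p) + 3*p^2 - 10*p*sin(p) - 17*p*sin(2*p) + 7*p*cos(p)/2 - 13*p*cos(2*p) - 15*p*cos(3*p)/2 + 2*p + 15*sin(p)/2 - 15*sin(2*p)/2 - 5*sin(3*p)/2 - 10*sqrt(2)*sin(p + pi/4) + 15*cos(p)/2 + cos(2*p) - 15*cos(3*p)/2 + 1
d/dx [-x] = -1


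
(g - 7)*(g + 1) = g^2 - 6*g - 7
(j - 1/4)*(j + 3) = j^2 + 11*j/4 - 3/4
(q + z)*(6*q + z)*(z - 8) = 6*q^2*z - 48*q^2 + 7*q*z^2 - 56*q*z + z^3 - 8*z^2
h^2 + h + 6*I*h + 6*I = (h + 1)*(h + 6*I)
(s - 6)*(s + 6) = s^2 - 36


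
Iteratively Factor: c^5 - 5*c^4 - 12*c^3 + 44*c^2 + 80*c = (c)*(c^4 - 5*c^3 - 12*c^2 + 44*c + 80) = c*(c - 4)*(c^3 - c^2 - 16*c - 20) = c*(c - 4)*(c + 2)*(c^2 - 3*c - 10) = c*(c - 5)*(c - 4)*(c + 2)*(c + 2)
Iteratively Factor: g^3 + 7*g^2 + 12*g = (g + 4)*(g^2 + 3*g) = (g + 3)*(g + 4)*(g)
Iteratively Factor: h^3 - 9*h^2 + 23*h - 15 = (h - 3)*(h^2 - 6*h + 5) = (h - 3)*(h - 1)*(h - 5)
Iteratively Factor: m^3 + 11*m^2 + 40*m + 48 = (m + 4)*(m^2 + 7*m + 12) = (m + 3)*(m + 4)*(m + 4)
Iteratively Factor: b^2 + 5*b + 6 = (b + 2)*(b + 3)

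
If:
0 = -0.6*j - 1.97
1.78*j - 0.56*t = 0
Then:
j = -3.28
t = -10.44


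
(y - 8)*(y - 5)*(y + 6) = y^3 - 7*y^2 - 38*y + 240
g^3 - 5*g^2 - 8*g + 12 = (g - 6)*(g - 1)*(g + 2)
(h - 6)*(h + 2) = h^2 - 4*h - 12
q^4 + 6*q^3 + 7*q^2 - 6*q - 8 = (q - 1)*(q + 1)*(q + 2)*(q + 4)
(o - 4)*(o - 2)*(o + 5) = o^3 - o^2 - 22*o + 40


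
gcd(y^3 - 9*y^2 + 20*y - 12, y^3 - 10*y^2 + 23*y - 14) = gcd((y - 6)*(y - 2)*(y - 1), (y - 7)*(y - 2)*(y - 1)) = y^2 - 3*y + 2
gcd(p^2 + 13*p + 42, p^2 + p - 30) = p + 6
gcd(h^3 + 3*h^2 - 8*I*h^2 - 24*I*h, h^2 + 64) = h - 8*I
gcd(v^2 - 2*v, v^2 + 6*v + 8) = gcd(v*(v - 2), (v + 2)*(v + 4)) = 1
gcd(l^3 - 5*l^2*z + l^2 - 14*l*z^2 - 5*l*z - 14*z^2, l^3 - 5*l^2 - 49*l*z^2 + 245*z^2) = -l + 7*z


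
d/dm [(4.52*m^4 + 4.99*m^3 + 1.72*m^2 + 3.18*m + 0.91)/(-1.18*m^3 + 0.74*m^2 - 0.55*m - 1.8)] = (-5.3336*m^6 + 6.6896*m^5 - 1.7358*m^4 - 30.5282*m^3 - 27.0238*m^2 - 7.5388*m - 5.2235)/(1.3924*m^6 - 1.7464*m^5 + 1.8456*m^4 + 3.434*m^3 - 2.3615*m^2 + 1.98*m + 3.24)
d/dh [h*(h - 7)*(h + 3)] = 3*h^2 - 8*h - 21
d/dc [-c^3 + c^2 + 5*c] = -3*c^2 + 2*c + 5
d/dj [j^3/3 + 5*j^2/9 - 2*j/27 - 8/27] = j^2 + 10*j/9 - 2/27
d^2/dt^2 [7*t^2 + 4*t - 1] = 14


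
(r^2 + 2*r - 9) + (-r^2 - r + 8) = r - 1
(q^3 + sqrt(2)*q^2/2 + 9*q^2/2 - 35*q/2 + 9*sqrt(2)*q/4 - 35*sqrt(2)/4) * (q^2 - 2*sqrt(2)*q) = q^5 - 3*sqrt(2)*q^4/2 + 9*q^4/2 - 39*q^3/2 - 27*sqrt(2)*q^3/4 - 9*q^2 + 105*sqrt(2)*q^2/4 + 35*q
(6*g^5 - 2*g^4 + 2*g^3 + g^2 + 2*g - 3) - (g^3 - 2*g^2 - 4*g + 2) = 6*g^5 - 2*g^4 + g^3 + 3*g^2 + 6*g - 5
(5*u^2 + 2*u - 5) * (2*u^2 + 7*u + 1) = 10*u^4 + 39*u^3 + 9*u^2 - 33*u - 5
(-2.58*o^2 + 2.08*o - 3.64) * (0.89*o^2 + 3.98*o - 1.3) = -2.2962*o^4 - 8.4172*o^3 + 8.3928*o^2 - 17.1912*o + 4.732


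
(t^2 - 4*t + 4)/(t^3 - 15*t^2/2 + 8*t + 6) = 2*(t - 2)/(2*t^2 - 11*t - 6)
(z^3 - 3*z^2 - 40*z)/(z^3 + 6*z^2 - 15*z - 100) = z*(z - 8)/(z^2 + z - 20)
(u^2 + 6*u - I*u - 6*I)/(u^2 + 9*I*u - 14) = (u^2 + u*(6 - I) - 6*I)/(u^2 + 9*I*u - 14)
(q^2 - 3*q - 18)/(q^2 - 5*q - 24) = (q - 6)/(q - 8)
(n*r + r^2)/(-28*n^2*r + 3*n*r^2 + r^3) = (n + r)/(-28*n^2 + 3*n*r + r^2)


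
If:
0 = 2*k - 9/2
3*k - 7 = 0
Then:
No Solution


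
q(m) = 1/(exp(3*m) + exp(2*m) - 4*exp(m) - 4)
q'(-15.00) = 0.00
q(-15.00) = -0.25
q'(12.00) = 0.00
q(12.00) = 0.00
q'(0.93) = -0.70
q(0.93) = 0.12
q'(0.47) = -0.79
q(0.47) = -0.27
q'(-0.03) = -0.02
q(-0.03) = -0.17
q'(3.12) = -0.00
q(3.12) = 0.00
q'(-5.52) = 0.00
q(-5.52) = -0.25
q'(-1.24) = 0.04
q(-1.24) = -0.20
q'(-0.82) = 0.04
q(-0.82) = -0.18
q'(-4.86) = 0.00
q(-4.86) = -0.25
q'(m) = (-3*exp(3*m) - 2*exp(2*m) + 4*exp(m))/(exp(3*m) + exp(2*m) - 4*exp(m) - 4)^2 = (-3*exp(2*m) - 2*exp(m) + 4)*exp(m)/(exp(3*m) + exp(2*m) - 4*exp(m) - 4)^2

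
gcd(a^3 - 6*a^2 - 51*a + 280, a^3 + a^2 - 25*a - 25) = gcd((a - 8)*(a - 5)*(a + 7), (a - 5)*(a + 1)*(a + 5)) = a - 5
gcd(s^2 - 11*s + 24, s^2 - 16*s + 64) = s - 8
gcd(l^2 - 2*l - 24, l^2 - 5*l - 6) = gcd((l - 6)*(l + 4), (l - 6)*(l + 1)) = l - 6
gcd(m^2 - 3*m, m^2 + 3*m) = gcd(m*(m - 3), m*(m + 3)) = m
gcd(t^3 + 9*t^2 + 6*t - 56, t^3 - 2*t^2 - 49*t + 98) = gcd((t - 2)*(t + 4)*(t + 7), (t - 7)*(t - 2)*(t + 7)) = t^2 + 5*t - 14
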